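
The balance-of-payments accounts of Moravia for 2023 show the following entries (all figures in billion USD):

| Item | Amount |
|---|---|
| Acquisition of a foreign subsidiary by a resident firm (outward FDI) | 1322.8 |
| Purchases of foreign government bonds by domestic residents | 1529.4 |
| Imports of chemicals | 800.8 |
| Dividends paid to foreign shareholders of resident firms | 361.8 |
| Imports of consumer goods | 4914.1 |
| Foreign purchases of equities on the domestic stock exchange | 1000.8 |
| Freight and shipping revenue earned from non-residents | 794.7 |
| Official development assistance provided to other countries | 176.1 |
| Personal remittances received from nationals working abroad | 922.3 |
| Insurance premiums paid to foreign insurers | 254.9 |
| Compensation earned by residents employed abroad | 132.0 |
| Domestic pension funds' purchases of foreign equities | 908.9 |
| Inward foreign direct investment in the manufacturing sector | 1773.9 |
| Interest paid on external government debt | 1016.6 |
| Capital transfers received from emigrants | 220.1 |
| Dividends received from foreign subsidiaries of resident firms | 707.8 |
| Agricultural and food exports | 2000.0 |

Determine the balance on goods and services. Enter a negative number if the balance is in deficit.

-3175.1

Goods: 2000.0 - 4914.1 - 800.8 = -3714.9
Services: 794.7 - 254.9 = 539.8
Trade balance = -3714.9 + 539.8 = -3175.1
(Excluded from the trade balance — financial account: acquisition of a foreign subsidiary by a resident firm (outward FDI) 1322.8, purchases of foreign government bonds by domestic residents 1529.4, foreign purchases of equities on the domestic stock exchange 1000.8, domestic pension funds' purchases of foreign equities 908.9, inward foreign direct investment in the manufacturing sector 1773.9; primary income: dividends paid to foreign shareholders of resident firms 361.8, compensation earned by residents employed abroad 132.0, interest paid on external government debt 1016.6, dividends received from foreign subsidiaries of resident firms 707.8; secondary income: official development assistance provided to other countries 176.1, personal remittances received from nationals working abroad 922.3; capital account: capital transfers received from emigrants 220.1.)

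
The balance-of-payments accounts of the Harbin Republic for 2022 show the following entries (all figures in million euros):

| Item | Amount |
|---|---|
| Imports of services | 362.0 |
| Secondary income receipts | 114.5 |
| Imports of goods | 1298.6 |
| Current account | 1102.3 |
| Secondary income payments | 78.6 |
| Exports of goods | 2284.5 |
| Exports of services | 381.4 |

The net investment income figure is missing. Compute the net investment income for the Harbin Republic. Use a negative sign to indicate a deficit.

Current account = goods balance + services balance + net primary income + net secondary income
Sum of the known components = 1041.2
Net investment income = CA - (known components) = 1102.3 - 1041.2 = 61.1

61.1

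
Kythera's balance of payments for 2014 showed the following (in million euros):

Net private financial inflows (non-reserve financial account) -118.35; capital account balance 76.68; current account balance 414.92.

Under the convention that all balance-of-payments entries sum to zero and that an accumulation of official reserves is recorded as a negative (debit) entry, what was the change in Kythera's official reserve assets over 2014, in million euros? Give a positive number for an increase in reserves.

373.25

Official reserve transactions balance = -(414.92 + 76.68 + (-118.35)) = -373.25
An accumulation of reserves is recorded as a debit (negative entry), so the change in the stock of reserves is the negative of that balance.
Change in official reserves = -(-373.25) = 373.25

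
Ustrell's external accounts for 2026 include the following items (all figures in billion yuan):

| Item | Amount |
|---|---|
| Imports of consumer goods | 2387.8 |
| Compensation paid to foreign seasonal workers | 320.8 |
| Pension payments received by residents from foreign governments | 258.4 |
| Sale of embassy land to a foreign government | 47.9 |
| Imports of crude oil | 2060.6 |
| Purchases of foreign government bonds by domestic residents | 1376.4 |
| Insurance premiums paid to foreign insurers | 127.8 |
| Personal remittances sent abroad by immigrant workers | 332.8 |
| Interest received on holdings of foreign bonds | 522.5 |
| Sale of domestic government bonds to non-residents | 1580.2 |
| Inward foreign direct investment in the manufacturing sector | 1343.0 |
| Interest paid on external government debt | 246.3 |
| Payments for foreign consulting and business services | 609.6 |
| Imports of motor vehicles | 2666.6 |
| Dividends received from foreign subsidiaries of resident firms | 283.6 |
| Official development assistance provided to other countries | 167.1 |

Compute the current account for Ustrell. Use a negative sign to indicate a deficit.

-7854.9

Goods: -2387.8 - 2666.6 - 2060.6 = -7115.0
Services: -127.8 - 609.6 = -737.4
Primary income: -246.3 + 522.5 + 283.6 - 320.8 = 239.0
Secondary income: -167.1 + 258.4 - 332.8 = -241.5
Current account = (-7115.0) + (-737.4) + 239.0 + (-241.5) = -7854.9
(Excluded from the current account — capital account: sale of embassy land to a foreign government 47.9; financial account: purchases of foreign government bonds by domestic residents 1376.4, sale of domestic government bonds to non-residents 1580.2, inward foreign direct investment in the manufacturing sector 1343.0.)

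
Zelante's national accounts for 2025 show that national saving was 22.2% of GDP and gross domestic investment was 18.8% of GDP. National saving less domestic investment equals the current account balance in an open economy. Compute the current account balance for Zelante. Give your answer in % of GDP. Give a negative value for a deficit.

3.4

CA = S - I = 22.2 - 18.8 = 3.4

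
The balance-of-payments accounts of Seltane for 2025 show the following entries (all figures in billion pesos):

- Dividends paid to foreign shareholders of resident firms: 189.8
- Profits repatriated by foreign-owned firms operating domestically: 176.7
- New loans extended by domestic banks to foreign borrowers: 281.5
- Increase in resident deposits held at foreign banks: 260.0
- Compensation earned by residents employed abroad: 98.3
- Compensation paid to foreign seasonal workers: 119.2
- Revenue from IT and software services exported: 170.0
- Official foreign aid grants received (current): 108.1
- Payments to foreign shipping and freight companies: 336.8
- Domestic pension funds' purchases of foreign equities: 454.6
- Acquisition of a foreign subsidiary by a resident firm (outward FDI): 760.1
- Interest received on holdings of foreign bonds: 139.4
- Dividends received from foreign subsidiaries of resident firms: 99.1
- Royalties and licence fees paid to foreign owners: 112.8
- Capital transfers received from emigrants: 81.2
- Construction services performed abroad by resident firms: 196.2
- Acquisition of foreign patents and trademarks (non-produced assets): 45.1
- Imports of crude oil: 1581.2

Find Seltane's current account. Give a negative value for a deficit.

Goods: -1581.2
Services: -336.8 - 112.8 + 170.0 + 196.2 = -83.4
Primary income: -189.8 + 98.3 + 139.4 - 119.2 + 99.1 - 176.7 = -148.9
Secondary income: 108.1
Current account = (-1581.2) + (-83.4) + (-148.9) + 108.1 = -1705.4
(Excluded from the current account — financial account: new loans extended by domestic banks to foreign borrowers 281.5, increase in resident deposits held at foreign banks 260.0, domestic pension funds' purchases of foreign equities 454.6, acquisition of a foreign subsidiary by a resident firm (outward FDI) 760.1; capital account: capital transfers received from emigrants 81.2, acquisition of foreign patents and trademarks (non-produced assets) 45.1.)

-1705.4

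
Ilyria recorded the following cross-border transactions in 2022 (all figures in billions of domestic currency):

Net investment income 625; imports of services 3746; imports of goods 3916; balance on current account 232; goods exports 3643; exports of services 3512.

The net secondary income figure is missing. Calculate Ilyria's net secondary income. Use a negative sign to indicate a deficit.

114

Current account = goods balance + services balance + net primary income + net secondary income
Sum of the known components = 118
Net secondary income = CA - (known components) = 232 - 118 = 114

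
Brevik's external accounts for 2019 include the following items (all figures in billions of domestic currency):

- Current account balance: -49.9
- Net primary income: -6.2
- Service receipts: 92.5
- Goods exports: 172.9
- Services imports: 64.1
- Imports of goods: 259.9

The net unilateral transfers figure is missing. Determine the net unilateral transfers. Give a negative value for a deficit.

14.9

Current account = goods balance + services balance + net primary income + net secondary income
Sum of the known components = -64.8
Net unilateral transfers = CA - (known components) = -49.9 - (-64.8) = 14.9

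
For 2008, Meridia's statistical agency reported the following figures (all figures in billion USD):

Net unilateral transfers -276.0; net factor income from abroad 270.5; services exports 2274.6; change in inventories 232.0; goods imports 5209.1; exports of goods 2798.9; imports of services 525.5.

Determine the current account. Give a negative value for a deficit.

Goods balance = 2798.9 - 5209.1 = -2410.2
Services balance = 2274.6 - 525.5 = 1749.1
Trade balance (goods + services) = -2410.2 + 1749.1 = -661.1
Net primary income = 270.5
Net secondary income = -276.0
Current account = -661.1 + 270.5 + (-276.0) = -666.6

-666.6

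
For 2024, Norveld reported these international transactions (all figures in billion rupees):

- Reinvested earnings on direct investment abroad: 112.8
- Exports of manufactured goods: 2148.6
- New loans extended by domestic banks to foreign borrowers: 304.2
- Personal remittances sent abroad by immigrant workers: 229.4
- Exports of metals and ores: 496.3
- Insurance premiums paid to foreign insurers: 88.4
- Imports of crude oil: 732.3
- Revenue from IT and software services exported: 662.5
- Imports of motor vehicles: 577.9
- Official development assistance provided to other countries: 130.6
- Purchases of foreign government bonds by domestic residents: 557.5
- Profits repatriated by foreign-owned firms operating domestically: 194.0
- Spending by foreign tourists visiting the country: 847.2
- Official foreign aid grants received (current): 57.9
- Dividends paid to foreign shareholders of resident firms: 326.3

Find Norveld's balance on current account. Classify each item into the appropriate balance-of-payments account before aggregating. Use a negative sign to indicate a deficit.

2046.4

Goods: -577.9 + 2148.6 - 732.3 + 496.3 = 1334.7
Services: 662.5 + 847.2 - 88.4 = 1421.3
Primary income: -194.0 + 112.8 - 326.3 = -407.5
Secondary income: -229.4 - 130.6 + 57.9 = -302.1
Current account = 1334.7 + 1421.3 + (-407.5) + (-302.1) = 2046.4
(Excluded from the current account — financial account: new loans extended by domestic banks to foreign borrowers 304.2, purchases of foreign government bonds by domestic residents 557.5.)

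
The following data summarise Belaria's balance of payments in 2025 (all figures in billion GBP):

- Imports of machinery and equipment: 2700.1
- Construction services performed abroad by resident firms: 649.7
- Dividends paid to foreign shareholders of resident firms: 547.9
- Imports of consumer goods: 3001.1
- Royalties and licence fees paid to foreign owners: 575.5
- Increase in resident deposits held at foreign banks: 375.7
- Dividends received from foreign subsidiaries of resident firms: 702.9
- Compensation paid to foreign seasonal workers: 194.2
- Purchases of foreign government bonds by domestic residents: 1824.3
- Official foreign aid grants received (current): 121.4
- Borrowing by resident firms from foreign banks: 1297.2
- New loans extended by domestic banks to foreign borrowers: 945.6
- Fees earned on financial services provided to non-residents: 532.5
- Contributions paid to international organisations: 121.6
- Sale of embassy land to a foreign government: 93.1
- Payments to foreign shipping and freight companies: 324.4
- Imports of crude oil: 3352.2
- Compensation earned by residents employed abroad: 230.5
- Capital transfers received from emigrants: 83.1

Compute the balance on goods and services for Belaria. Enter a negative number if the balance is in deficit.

Goods: -2700.1 - 3001.1 - 3352.2 = -9053.4
Services: 532.5 + 649.7 - 324.4 - 575.5 = 282.3
Trade balance = -9053.4 + 282.3 = -8771.1
(Excluded from the trade balance — primary income: dividends paid to foreign shareholders of resident firms 547.9, dividends received from foreign subsidiaries of resident firms 702.9, compensation paid to foreign seasonal workers 194.2, compensation earned by residents employed abroad 230.5; financial account: increase in resident deposits held at foreign banks 375.7, purchases of foreign government bonds by domestic residents 1824.3, borrowing by resident firms from foreign banks 1297.2, new loans extended by domestic banks to foreign borrowers 945.6; secondary income: official foreign aid grants received (current) 121.4, contributions paid to international organisations 121.6; capital account: sale of embassy land to a foreign government 93.1, capital transfers received from emigrants 83.1.)

-8771.1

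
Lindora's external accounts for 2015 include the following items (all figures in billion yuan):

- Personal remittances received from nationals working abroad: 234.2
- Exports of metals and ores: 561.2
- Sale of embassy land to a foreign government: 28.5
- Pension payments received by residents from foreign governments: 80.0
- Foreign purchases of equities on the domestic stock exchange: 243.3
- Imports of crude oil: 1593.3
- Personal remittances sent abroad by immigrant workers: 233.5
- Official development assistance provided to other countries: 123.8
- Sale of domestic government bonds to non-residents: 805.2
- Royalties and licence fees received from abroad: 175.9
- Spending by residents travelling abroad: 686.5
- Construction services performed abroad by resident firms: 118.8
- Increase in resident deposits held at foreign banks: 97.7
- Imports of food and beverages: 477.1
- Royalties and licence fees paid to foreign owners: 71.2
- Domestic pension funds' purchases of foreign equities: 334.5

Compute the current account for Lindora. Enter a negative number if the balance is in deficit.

Goods: 561.2 - 1593.3 - 477.1 = -1509.2
Services: -71.2 - 686.5 + 175.9 + 118.8 = -463.0
Secondary income: -233.5 + 234.2 - 123.8 + 80.0 = -43.1
Current account = (-1509.2) + (-463.0) + (-43.1) = -2015.3
(Excluded from the current account — capital account: sale of embassy land to a foreign government 28.5; financial account: foreign purchases of equities on the domestic stock exchange 243.3, sale of domestic government bonds to non-residents 805.2, increase in resident deposits held at foreign banks 97.7, domestic pension funds' purchases of foreign equities 334.5.)

-2015.3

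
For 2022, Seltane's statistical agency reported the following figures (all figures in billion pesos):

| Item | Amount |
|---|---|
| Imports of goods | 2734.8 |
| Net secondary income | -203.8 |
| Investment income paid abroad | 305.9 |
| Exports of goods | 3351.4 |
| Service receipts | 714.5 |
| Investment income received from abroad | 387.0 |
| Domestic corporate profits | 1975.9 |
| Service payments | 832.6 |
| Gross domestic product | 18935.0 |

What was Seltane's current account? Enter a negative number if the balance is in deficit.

375.8

Goods balance = 3351.4 - 2734.8 = 616.6
Services balance = 714.5 - 832.6 = -118.1
Trade balance (goods + services) = 616.6 + (-118.1) = 498.5
Net primary income = 387.0 - 305.9 = 81.1
Net secondary income = -203.8
Current account = 498.5 + 81.1 + (-203.8) = 375.8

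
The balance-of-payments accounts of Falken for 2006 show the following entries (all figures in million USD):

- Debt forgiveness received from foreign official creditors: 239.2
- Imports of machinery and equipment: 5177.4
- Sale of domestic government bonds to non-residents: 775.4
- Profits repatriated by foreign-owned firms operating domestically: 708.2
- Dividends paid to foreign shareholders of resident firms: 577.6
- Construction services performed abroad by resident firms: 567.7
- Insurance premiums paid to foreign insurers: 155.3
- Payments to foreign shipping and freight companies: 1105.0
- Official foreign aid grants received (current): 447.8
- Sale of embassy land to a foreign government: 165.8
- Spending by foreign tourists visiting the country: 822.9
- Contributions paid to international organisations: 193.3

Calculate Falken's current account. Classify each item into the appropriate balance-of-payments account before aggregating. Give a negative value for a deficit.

Goods: -5177.4
Services: 567.7 - 155.3 - 1105.0 + 822.9 = 130.3
Primary income: -577.6 - 708.2 = -1285.8
Secondary income: -193.3 + 447.8 = 254.5
Current account = (-5177.4) + 130.3 + (-1285.8) + 254.5 = -6078.4
(Excluded from the current account — capital account: debt forgiveness received from foreign official creditors 239.2, sale of embassy land to a foreign government 165.8; financial account: sale of domestic government bonds to non-residents 775.4.)

-6078.4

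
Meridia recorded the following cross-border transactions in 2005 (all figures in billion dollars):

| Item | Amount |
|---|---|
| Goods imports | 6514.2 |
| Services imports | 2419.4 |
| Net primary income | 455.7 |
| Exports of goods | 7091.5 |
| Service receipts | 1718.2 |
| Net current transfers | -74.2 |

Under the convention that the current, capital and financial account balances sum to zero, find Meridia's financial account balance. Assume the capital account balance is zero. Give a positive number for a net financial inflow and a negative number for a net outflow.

Goods balance = 7091.5 - 6514.2 = 577.3
Services balance = 1718.2 - 2419.4 = -701.2
Trade balance (goods + services) = 577.3 + (-701.2) = -123.9
Net primary income = 455.7
Net secondary income = -74.2
Current account = -123.9 + 455.7 + (-74.2) = 257.6
Financial account = -(257.6) = -257.6

-257.6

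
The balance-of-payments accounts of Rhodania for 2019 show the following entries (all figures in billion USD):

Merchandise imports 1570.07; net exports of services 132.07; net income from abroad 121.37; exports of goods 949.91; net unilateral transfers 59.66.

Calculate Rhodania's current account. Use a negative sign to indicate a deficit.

-307.06

Goods balance = 949.91 - 1570.07 = -620.16
Services balance = 132.07
Trade balance (goods + services) = -620.16 + 132.07 = -488.09
Net primary income = 121.37
Net secondary income = 59.66
Current account = -488.09 + 121.37 + 59.66 = -307.06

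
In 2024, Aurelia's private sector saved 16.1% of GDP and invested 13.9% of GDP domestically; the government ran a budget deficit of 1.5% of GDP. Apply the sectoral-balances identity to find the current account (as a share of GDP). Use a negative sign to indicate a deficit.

0.7

By the sectoral-balances identity, CA = (S_private - I) + (T - G).
Private balance = 16.1 - 13.9 = 2.2
Government balance (T - G) = -1.5
CA = 2.2 + (-1.5) = 0.7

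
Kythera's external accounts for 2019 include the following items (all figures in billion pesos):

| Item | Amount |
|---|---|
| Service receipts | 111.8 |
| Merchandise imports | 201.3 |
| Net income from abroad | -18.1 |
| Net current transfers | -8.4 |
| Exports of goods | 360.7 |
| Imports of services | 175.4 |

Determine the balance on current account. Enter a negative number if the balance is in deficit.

69.3

Goods balance = 360.7 - 201.3 = 159.4
Services balance = 111.8 - 175.4 = -63.6
Trade balance (goods + services) = 159.4 + (-63.6) = 95.8
Net primary income = -18.1
Net secondary income = -8.4
Current account = 95.8 + (-18.1) + (-8.4) = 69.3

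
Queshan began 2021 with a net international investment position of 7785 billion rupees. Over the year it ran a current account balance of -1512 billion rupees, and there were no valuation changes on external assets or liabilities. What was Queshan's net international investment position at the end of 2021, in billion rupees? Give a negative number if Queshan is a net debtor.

With no valuation effects, change in NIIP = current account = -1512
End-of-year NIIP = 7785 + (-1512) = 6273

6273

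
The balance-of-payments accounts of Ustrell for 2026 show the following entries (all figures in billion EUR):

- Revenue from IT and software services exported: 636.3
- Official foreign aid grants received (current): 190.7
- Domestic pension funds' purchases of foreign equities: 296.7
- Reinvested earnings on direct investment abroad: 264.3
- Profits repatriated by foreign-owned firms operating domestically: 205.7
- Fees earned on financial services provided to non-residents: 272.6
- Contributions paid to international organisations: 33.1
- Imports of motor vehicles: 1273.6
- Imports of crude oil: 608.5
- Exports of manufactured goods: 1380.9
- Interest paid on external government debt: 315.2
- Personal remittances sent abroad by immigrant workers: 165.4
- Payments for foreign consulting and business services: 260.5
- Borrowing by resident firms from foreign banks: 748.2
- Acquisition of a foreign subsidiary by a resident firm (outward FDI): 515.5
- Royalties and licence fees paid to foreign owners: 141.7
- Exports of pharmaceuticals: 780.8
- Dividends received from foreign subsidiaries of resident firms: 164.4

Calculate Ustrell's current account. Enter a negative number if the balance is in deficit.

Goods: -608.5 + 1380.9 + 780.8 - 1273.6 = 279.6
Services: 636.3 + 272.6 - 141.7 - 260.5 = 506.7
Primary income: -205.7 + 164.4 - 315.2 + 264.3 = -92.2
Secondary income: 190.7 - 33.1 - 165.4 = -7.8
Current account = 279.6 + 506.7 + (-92.2) + (-7.8) = 686.3
(Excluded from the current account — financial account: domestic pension funds' purchases of foreign equities 296.7, borrowing by resident firms from foreign banks 748.2, acquisition of a foreign subsidiary by a resident firm (outward FDI) 515.5.)

686.3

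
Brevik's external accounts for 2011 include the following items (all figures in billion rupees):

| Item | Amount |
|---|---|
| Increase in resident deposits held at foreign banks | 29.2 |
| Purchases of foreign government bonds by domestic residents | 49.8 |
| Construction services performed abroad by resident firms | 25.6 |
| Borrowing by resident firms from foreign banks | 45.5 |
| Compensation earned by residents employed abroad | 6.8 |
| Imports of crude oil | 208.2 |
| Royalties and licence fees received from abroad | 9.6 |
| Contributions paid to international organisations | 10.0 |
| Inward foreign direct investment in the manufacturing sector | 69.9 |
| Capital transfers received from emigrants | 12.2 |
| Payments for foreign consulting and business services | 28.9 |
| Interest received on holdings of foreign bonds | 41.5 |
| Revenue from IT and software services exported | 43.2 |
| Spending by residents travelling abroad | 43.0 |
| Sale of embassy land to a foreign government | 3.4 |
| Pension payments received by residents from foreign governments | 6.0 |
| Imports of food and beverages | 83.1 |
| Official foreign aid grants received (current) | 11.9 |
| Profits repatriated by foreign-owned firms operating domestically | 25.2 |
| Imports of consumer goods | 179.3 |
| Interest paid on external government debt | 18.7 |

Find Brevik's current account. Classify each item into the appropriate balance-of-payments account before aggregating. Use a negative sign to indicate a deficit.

-451.8

Goods: -179.3 - 83.1 - 208.2 = -470.6
Services: 9.6 + 43.2 - 28.9 + 25.6 - 43.0 = 6.5
Primary income: 41.5 - 25.2 - 18.7 + 6.8 = 4.4
Secondary income: 11.9 - 10.0 + 6.0 = 7.9
Current account = (-470.6) + 6.5 + 4.4 + 7.9 = -451.8
(Excluded from the current account — financial account: increase in resident deposits held at foreign banks 29.2, purchases of foreign government bonds by domestic residents 49.8, borrowing by resident firms from foreign banks 45.5, inward foreign direct investment in the manufacturing sector 69.9; capital account: capital transfers received from emigrants 12.2, sale of embassy land to a foreign government 3.4.)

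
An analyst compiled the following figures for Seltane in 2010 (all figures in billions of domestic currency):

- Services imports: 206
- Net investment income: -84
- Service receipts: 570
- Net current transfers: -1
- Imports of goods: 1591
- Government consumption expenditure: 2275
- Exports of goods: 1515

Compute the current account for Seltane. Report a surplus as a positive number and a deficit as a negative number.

Goods balance = 1515 - 1591 = -76
Services balance = 570 - 206 = 364
Trade balance (goods + services) = -76 + 364 = 288
Net primary income = -84
Net secondary income = -1
Current account = 288 + (-84) + (-1) = 203

203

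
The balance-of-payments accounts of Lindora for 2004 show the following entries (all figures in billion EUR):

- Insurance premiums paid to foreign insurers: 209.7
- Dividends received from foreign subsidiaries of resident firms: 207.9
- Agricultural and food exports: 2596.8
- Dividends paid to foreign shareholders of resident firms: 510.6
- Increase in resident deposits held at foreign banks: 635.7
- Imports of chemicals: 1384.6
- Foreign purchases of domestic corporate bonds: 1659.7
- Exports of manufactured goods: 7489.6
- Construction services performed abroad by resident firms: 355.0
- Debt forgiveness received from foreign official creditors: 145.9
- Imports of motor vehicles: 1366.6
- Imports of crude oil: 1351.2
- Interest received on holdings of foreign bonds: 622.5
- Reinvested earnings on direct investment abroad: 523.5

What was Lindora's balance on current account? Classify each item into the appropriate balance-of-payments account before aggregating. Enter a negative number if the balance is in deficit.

Goods: -1366.6 + 7489.6 - 1384.6 - 1351.2 + 2596.8 = 5984.0
Services: -209.7 + 355.0 = 145.3
Primary income: 523.5 - 510.6 + 207.9 + 622.5 = 843.3
Current account = 5984.0 + 145.3 + 843.3 = 6972.6
(Excluded from the current account — financial account: increase in resident deposits held at foreign banks 635.7, foreign purchases of domestic corporate bonds 1659.7; capital account: debt forgiveness received from foreign official creditors 145.9.)

6972.6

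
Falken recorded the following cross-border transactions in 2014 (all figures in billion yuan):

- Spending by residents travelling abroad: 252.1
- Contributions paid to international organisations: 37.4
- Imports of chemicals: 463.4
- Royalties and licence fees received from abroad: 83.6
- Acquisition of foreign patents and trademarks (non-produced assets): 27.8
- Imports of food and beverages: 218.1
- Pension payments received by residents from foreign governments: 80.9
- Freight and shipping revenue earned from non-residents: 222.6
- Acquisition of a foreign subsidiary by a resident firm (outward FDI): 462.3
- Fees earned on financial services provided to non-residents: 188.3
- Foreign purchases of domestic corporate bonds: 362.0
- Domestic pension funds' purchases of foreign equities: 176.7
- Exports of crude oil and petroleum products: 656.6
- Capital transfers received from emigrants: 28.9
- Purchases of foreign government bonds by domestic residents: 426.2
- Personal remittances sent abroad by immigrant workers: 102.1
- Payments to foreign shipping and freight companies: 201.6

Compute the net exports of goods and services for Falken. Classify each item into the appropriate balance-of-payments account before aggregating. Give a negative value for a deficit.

15.9

Goods: -218.1 - 463.4 + 656.6 = -24.9
Services: 188.3 - 252.1 + 83.6 + 222.6 - 201.6 = 40.8
Trade balance = -24.9 + 40.8 = 15.9
(Excluded from the trade balance — secondary income: contributions paid to international organisations 37.4, pension payments received by residents from foreign governments 80.9, personal remittances sent abroad by immigrant workers 102.1; capital account: acquisition of foreign patents and trademarks (non-produced assets) 27.8, capital transfers received from emigrants 28.9; financial account: acquisition of a foreign subsidiary by a resident firm (outward FDI) 462.3, foreign purchases of domestic corporate bonds 362.0, domestic pension funds' purchases of foreign equities 176.7, purchases of foreign government bonds by domestic residents 426.2.)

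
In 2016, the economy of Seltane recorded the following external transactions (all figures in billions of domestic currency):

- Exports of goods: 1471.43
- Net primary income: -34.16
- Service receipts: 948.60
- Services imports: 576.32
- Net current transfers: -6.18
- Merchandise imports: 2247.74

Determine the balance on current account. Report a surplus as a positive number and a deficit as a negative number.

Goods balance = 1471.43 - 2247.74 = -776.31
Services balance = 948.60 - 576.32 = 372.28
Trade balance (goods + services) = -776.31 + 372.28 = -404.03
Net primary income = -34.16
Net secondary income = -6.18
Current account = -404.03 + (-34.16) + (-6.18) = -444.37

-444.37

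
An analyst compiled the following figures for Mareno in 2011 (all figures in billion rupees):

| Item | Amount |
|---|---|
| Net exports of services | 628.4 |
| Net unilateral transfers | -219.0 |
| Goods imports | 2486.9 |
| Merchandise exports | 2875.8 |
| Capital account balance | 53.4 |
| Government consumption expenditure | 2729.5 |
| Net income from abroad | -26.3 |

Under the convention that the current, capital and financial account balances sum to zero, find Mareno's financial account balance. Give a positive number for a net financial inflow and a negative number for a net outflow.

-825.4

Goods balance = 2875.8 - 2486.9 = 388.9
Services balance = 628.4
Trade balance (goods + services) = 388.9 + 628.4 = 1017.3
Net primary income = -26.3
Net secondary income = -219.0
Current account = 1017.3 + (-26.3) + (-219.0) = 772.0
Financial account = -(772.0 + 53.4) = -825.4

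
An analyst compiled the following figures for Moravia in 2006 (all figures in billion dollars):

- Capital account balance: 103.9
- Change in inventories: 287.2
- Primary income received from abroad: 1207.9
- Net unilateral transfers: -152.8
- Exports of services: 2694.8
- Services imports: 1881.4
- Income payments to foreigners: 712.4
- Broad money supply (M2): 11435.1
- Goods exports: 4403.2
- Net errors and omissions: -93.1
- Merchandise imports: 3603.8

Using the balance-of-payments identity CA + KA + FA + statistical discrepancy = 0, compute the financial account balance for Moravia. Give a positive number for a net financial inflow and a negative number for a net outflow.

-1966.3

Goods balance = 4403.2 - 3603.8 = 799.4
Services balance = 2694.8 - 1881.4 = 813.4
Trade balance (goods + services) = 799.4 + 813.4 = 1612.8
Net primary income = 1207.9 - 712.4 = 495.5
Net secondary income = -152.8
Current account = 1612.8 + 495.5 + (-152.8) = 1955.5
Financial account = -(1955.5 + 103.9 + (-93.1)) = -1966.3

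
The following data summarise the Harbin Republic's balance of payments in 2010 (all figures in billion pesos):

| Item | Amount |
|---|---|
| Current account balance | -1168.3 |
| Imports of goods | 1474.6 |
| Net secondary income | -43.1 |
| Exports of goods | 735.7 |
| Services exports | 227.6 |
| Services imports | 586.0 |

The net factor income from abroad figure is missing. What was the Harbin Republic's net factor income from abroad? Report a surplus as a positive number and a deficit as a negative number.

Current account = goods balance + services balance + net primary income + net secondary income
Sum of the known components = -1140.4
Net factor income from abroad = CA - (known components) = -1168.3 - (-1140.4) = -27.9

-27.9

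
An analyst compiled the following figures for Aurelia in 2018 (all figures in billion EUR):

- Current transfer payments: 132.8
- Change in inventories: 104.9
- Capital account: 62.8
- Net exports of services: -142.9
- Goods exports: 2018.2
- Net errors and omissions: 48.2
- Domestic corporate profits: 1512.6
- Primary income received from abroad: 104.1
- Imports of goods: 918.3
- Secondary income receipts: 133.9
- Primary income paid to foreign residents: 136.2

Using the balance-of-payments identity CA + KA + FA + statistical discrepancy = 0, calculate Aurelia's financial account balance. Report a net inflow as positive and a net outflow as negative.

Goods balance = 2018.2 - 918.3 = 1099.9
Services balance = -142.9
Trade balance (goods + services) = 1099.9 + (-142.9) = 957.0
Net primary income = 104.1 - 136.2 = -32.1
Net secondary income = 133.9 - 132.8 = 1.1
Current account = 957.0 + (-32.1) + 1.1 = 926.0
Financial account = -(926.0 + 62.8 + 48.2) = -1037.0

-1037.0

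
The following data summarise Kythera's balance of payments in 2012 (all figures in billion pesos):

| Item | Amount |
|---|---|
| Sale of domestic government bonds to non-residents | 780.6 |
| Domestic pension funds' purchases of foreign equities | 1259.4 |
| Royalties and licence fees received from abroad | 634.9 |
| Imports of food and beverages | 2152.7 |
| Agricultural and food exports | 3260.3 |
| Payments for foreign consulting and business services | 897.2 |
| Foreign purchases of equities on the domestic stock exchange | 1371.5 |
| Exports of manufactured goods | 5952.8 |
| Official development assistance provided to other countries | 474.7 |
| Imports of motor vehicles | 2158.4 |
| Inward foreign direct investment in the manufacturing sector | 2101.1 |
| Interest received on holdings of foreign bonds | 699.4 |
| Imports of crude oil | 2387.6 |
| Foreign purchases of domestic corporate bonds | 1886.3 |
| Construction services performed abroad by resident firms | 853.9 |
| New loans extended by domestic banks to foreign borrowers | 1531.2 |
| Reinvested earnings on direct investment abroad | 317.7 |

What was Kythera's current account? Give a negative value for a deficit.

3648.4

Goods: 5952.8 + 3260.3 - 2387.6 - 2158.4 - 2152.7 = 2514.4
Services: -897.2 + 634.9 + 853.9 = 591.6
Primary income: 317.7 + 699.4 = 1017.1
Secondary income: -474.7
Current account = 2514.4 + 591.6 + 1017.1 + (-474.7) = 3648.4
(Excluded from the current account — financial account: sale of domestic government bonds to non-residents 780.6, domestic pension funds' purchases of foreign equities 1259.4, foreign purchases of equities on the domestic stock exchange 1371.5, inward foreign direct investment in the manufacturing sector 2101.1, foreign purchases of domestic corporate bonds 1886.3, new loans extended by domestic banks to foreign borrowers 1531.2.)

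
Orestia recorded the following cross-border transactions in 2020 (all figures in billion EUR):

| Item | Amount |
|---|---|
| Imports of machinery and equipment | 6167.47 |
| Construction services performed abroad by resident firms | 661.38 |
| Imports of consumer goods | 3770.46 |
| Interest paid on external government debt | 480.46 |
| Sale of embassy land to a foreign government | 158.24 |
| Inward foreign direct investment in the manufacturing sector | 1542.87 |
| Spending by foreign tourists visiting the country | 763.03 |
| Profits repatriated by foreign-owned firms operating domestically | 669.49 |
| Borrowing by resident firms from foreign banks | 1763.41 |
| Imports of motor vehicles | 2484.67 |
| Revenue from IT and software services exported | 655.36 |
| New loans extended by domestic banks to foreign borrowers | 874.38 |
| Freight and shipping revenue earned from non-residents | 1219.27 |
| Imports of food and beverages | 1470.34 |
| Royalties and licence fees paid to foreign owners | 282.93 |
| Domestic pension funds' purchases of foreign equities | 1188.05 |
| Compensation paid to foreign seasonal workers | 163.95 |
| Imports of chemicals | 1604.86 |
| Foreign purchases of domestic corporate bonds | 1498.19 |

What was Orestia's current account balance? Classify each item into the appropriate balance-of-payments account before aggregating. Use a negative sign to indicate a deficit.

Goods: -6167.47 - 1604.86 - 1470.34 - 2484.67 - 3770.46 = -15497.80
Services: 763.03 + 1219.27 + 655.36 + 661.38 - 282.93 = 3016.11
Primary income: -669.49 - 163.95 - 480.46 = -1313.90
Current account = (-15497.80) + 3016.11 + (-1313.90) = -13795.59
(Excluded from the current account — capital account: sale of embassy land to a foreign government 158.24; financial account: inward foreign direct investment in the manufacturing sector 1542.87, borrowing by resident firms from foreign banks 1763.41, new loans extended by domestic banks to foreign borrowers 874.38, domestic pension funds' purchases of foreign equities 1188.05, foreign purchases of domestic corporate bonds 1498.19.)

-13795.59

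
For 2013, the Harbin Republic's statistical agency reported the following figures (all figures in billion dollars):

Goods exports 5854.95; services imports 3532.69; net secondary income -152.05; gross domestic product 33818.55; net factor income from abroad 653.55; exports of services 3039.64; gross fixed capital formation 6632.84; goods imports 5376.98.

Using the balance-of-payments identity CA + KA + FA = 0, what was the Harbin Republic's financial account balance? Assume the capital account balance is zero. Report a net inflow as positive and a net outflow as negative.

-486.42

Goods balance = 5854.95 - 5376.98 = 477.97
Services balance = 3039.64 - 3532.69 = -493.05
Trade balance (goods + services) = 477.97 + (-493.05) = -15.08
Net primary income = 653.55
Net secondary income = -152.05
Current account = -15.08 + 653.55 + (-152.05) = 486.42
Financial account = -(486.42) = -486.42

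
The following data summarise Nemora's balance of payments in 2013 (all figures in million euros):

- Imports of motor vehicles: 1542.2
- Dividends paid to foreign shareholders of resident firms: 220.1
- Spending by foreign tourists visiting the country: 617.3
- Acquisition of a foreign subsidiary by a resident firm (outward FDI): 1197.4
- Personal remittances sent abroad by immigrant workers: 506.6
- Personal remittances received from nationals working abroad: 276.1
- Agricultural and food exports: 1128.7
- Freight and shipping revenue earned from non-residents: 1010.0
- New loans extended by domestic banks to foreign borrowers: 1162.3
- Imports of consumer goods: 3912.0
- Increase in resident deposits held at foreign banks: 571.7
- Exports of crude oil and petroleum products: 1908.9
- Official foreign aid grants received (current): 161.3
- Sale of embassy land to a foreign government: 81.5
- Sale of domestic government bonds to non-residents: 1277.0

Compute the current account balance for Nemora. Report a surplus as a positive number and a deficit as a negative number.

-1078.6

Goods: 1908.9 - 1542.2 + 1128.7 - 3912.0 = -2416.6
Services: 1010.0 + 617.3 = 1627.3
Primary income: -220.1
Secondary income: -506.6 + 161.3 + 276.1 = -69.2
Current account = (-2416.6) + 1627.3 + (-220.1) + (-69.2) = -1078.6
(Excluded from the current account — financial account: acquisition of a foreign subsidiary by a resident firm (outward FDI) 1197.4, new loans extended by domestic banks to foreign borrowers 1162.3, increase in resident deposits held at foreign banks 571.7, sale of domestic government bonds to non-residents 1277.0; capital account: sale of embassy land to a foreign government 81.5.)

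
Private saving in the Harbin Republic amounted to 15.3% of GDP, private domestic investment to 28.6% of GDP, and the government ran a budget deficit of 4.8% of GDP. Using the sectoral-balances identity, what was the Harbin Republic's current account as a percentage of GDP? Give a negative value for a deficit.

-18.1

By the sectoral-balances identity, CA = (S_private - I) + (T - G).
Private balance = 15.3 - 28.6 = -13.3
Government balance (T - G) = -4.8
CA = -13.3 + (-4.8) = -18.1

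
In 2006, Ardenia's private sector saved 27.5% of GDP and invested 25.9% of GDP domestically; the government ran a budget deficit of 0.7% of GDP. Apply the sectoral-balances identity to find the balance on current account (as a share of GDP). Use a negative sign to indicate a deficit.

0.9

By the sectoral-balances identity, CA = (S_private - I) + (T - G).
Private balance = 27.5 - 25.9 = 1.6
Government balance (T - G) = -0.7
CA = 1.6 + (-0.7) = 0.9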